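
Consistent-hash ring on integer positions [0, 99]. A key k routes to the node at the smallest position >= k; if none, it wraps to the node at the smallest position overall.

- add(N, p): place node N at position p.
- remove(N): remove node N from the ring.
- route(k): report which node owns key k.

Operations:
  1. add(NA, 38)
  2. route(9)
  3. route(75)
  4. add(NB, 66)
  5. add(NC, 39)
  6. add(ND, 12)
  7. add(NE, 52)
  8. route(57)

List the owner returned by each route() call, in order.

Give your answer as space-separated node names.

Op 1: add NA@38 -> ring=[38:NA]
Op 2: route key 9: smallest pos >= 9 is 38 -> NA
Op 3: route key 75: none >= 75, wrap to smallest pos 38 -> NA
Op 4: add NB@66 -> ring=[38:NA,66:NB]
Op 5: add NC@39 -> ring=[38:NA,39:NC,66:NB]
Op 6: add ND@12 -> ring=[12:ND,38:NA,39:NC,66:NB]
Op 7: add NE@52 -> ring=[12:ND,38:NA,39:NC,52:NE,66:NB]
Op 8: route key 57: smallest pos >= 57 is 66 -> NB

Answer: NA NA NB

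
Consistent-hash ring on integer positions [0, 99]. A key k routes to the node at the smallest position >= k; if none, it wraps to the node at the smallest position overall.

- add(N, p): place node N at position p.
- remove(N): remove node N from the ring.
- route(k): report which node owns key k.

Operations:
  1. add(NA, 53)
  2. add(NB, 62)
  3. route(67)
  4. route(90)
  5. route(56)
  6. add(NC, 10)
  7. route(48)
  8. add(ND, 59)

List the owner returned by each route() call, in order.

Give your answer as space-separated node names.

Op 1: add NA@53 -> ring=[53:NA]
Op 2: add NB@62 -> ring=[53:NA,62:NB]
Op 3: route key 67: none >= 67, wrap to smallest pos 53 -> NA
Op 4: route key 90: none >= 90, wrap to smallest pos 53 -> NA
Op 5: route key 56: smallest pos >= 56 is 62 -> NB
Op 6: add NC@10 -> ring=[10:NC,53:NA,62:NB]
Op 7: route key 48: smallest pos >= 48 is 53 -> NA
Op 8: add ND@59 -> ring=[10:NC,53:NA,59:ND,62:NB]

Answer: NA NA NB NA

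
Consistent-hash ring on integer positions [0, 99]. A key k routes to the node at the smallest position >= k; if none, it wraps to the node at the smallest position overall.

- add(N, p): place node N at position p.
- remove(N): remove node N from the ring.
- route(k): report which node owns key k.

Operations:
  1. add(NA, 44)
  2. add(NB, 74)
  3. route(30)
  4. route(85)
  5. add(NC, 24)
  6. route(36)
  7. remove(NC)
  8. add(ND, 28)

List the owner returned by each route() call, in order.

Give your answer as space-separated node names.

Answer: NA NA NA

Derivation:
Op 1: add NA@44 -> ring=[44:NA]
Op 2: add NB@74 -> ring=[44:NA,74:NB]
Op 3: route key 30: smallest pos >= 30 is 44 -> NA
Op 4: route key 85: none >= 85, wrap to smallest pos 44 -> NA
Op 5: add NC@24 -> ring=[24:NC,44:NA,74:NB]
Op 6: route key 36: smallest pos >= 36 is 44 -> NA
Op 7: remove NC -> ring=[44:NA,74:NB]
Op 8: add ND@28 -> ring=[28:ND,44:NA,74:NB]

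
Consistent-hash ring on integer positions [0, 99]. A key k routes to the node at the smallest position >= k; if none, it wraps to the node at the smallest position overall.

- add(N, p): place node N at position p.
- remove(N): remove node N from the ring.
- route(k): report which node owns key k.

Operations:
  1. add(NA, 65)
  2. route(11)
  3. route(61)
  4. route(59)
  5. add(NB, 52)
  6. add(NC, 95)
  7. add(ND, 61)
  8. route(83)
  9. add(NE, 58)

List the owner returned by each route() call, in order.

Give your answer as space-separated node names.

Answer: NA NA NA NC

Derivation:
Op 1: add NA@65 -> ring=[65:NA]
Op 2: route key 11: smallest pos >= 11 is 65 -> NA
Op 3: route key 61: smallest pos >= 61 is 65 -> NA
Op 4: route key 59: smallest pos >= 59 is 65 -> NA
Op 5: add NB@52 -> ring=[52:NB,65:NA]
Op 6: add NC@95 -> ring=[52:NB,65:NA,95:NC]
Op 7: add ND@61 -> ring=[52:NB,61:ND,65:NA,95:NC]
Op 8: route key 83: smallest pos >= 83 is 95 -> NC
Op 9: add NE@58 -> ring=[52:NB,58:NE,61:ND,65:NA,95:NC]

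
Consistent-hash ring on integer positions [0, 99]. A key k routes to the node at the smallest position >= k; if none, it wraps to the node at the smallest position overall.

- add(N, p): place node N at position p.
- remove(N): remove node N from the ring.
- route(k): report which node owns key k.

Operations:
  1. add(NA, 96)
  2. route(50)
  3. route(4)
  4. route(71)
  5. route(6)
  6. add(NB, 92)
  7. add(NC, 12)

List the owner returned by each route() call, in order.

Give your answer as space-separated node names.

Answer: NA NA NA NA

Derivation:
Op 1: add NA@96 -> ring=[96:NA]
Op 2: route key 50: smallest pos >= 50 is 96 -> NA
Op 3: route key 4: smallest pos >= 4 is 96 -> NA
Op 4: route key 71: smallest pos >= 71 is 96 -> NA
Op 5: route key 6: smallest pos >= 6 is 96 -> NA
Op 6: add NB@92 -> ring=[92:NB,96:NA]
Op 7: add NC@12 -> ring=[12:NC,92:NB,96:NA]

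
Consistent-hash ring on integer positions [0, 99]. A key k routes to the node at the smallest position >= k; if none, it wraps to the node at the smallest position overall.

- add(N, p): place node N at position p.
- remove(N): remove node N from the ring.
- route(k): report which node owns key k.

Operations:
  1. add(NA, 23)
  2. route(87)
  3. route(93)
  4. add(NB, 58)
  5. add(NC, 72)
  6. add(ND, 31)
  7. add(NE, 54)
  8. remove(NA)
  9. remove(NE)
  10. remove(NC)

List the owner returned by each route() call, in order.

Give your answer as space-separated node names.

Answer: NA NA

Derivation:
Op 1: add NA@23 -> ring=[23:NA]
Op 2: route key 87: none >= 87, wrap to smallest pos 23 -> NA
Op 3: route key 93: none >= 93, wrap to smallest pos 23 -> NA
Op 4: add NB@58 -> ring=[23:NA,58:NB]
Op 5: add NC@72 -> ring=[23:NA,58:NB,72:NC]
Op 6: add ND@31 -> ring=[23:NA,31:ND,58:NB,72:NC]
Op 7: add NE@54 -> ring=[23:NA,31:ND,54:NE,58:NB,72:NC]
Op 8: remove NA -> ring=[31:ND,54:NE,58:NB,72:NC]
Op 9: remove NE -> ring=[31:ND,58:NB,72:NC]
Op 10: remove NC -> ring=[31:ND,58:NB]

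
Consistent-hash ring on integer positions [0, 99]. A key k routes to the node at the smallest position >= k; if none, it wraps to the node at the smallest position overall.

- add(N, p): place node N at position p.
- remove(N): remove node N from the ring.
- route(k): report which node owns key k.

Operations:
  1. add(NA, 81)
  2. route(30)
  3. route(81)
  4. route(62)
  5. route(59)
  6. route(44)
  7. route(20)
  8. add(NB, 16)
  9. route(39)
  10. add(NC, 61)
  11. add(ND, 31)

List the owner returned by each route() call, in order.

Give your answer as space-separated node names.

Op 1: add NA@81 -> ring=[81:NA]
Op 2: route key 30: smallest pos >= 30 is 81 -> NA
Op 3: route key 81: smallest pos >= 81 is 81 -> NA
Op 4: route key 62: smallest pos >= 62 is 81 -> NA
Op 5: route key 59: smallest pos >= 59 is 81 -> NA
Op 6: route key 44: smallest pos >= 44 is 81 -> NA
Op 7: route key 20: smallest pos >= 20 is 81 -> NA
Op 8: add NB@16 -> ring=[16:NB,81:NA]
Op 9: route key 39: smallest pos >= 39 is 81 -> NA
Op 10: add NC@61 -> ring=[16:NB,61:NC,81:NA]
Op 11: add ND@31 -> ring=[16:NB,31:ND,61:NC,81:NA]

Answer: NA NA NA NA NA NA NA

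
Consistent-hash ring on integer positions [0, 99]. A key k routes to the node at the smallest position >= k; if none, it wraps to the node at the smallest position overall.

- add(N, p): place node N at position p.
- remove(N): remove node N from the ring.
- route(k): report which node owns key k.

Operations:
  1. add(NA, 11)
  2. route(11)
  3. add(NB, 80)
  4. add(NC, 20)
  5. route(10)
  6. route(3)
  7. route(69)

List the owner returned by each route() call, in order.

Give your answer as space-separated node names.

Op 1: add NA@11 -> ring=[11:NA]
Op 2: route key 11: smallest pos >= 11 is 11 -> NA
Op 3: add NB@80 -> ring=[11:NA,80:NB]
Op 4: add NC@20 -> ring=[11:NA,20:NC,80:NB]
Op 5: route key 10: smallest pos >= 10 is 11 -> NA
Op 6: route key 3: smallest pos >= 3 is 11 -> NA
Op 7: route key 69: smallest pos >= 69 is 80 -> NB

Answer: NA NA NA NB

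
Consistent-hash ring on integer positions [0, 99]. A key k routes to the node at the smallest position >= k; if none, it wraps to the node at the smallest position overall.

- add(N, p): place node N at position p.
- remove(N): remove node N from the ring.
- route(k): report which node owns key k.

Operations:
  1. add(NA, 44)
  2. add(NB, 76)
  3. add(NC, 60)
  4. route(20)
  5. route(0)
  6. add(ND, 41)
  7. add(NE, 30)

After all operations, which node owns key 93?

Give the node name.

Op 1: add NA@44 -> ring=[44:NA]
Op 2: add NB@76 -> ring=[44:NA,76:NB]
Op 3: add NC@60 -> ring=[44:NA,60:NC,76:NB]
Op 4: route key 20: smallest pos >= 20 is 44 -> NA
Op 5: route key 0: smallest pos >= 0 is 44 -> NA
Op 6: add ND@41 -> ring=[41:ND,44:NA,60:NC,76:NB]
Op 7: add NE@30 -> ring=[30:NE,41:ND,44:NA,60:NC,76:NB]
Final route key 93: none >= 93, wrap to smallest pos 30 -> NE

Answer: NE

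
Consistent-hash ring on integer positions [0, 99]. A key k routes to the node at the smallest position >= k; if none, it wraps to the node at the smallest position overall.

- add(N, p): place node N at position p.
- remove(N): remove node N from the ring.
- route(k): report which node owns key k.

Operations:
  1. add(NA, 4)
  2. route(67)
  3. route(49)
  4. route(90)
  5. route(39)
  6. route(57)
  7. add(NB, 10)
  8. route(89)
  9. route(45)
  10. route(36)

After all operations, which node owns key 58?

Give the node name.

Answer: NA

Derivation:
Op 1: add NA@4 -> ring=[4:NA]
Op 2: route key 67: none >= 67, wrap to smallest pos 4 -> NA
Op 3: route key 49: none >= 49, wrap to smallest pos 4 -> NA
Op 4: route key 90: none >= 90, wrap to smallest pos 4 -> NA
Op 5: route key 39: none >= 39, wrap to smallest pos 4 -> NA
Op 6: route key 57: none >= 57, wrap to smallest pos 4 -> NA
Op 7: add NB@10 -> ring=[4:NA,10:NB]
Op 8: route key 89: none >= 89, wrap to smallest pos 4 -> NA
Op 9: route key 45: none >= 45, wrap to smallest pos 4 -> NA
Op 10: route key 36: none >= 36, wrap to smallest pos 4 -> NA
Final route key 58: none >= 58, wrap to smallest pos 4 -> NA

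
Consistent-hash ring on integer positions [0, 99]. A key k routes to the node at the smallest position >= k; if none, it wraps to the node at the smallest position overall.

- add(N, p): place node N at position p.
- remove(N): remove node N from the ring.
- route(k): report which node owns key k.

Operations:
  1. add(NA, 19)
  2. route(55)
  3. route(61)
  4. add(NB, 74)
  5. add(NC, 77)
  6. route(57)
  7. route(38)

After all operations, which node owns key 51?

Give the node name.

Answer: NB

Derivation:
Op 1: add NA@19 -> ring=[19:NA]
Op 2: route key 55: none >= 55, wrap to smallest pos 19 -> NA
Op 3: route key 61: none >= 61, wrap to smallest pos 19 -> NA
Op 4: add NB@74 -> ring=[19:NA,74:NB]
Op 5: add NC@77 -> ring=[19:NA,74:NB,77:NC]
Op 6: route key 57: smallest pos >= 57 is 74 -> NB
Op 7: route key 38: smallest pos >= 38 is 74 -> NB
Final route key 51: smallest pos >= 51 is 74 -> NB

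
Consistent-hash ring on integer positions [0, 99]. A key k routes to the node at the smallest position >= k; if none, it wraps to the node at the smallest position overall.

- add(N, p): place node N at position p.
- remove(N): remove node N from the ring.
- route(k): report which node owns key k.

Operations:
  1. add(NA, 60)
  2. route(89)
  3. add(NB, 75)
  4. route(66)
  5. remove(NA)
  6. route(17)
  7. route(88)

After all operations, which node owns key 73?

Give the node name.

Answer: NB

Derivation:
Op 1: add NA@60 -> ring=[60:NA]
Op 2: route key 89: none >= 89, wrap to smallest pos 60 -> NA
Op 3: add NB@75 -> ring=[60:NA,75:NB]
Op 4: route key 66: smallest pos >= 66 is 75 -> NB
Op 5: remove NA -> ring=[75:NB]
Op 6: route key 17: smallest pos >= 17 is 75 -> NB
Op 7: route key 88: none >= 88, wrap to smallest pos 75 -> NB
Final route key 73: smallest pos >= 73 is 75 -> NB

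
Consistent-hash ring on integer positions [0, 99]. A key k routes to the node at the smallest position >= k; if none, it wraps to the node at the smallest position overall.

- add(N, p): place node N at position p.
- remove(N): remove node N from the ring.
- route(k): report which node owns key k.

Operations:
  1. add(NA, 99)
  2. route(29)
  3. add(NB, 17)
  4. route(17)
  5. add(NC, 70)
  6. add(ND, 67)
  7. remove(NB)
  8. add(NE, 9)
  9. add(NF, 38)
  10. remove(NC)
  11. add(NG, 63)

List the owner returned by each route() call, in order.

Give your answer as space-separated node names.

Answer: NA NB

Derivation:
Op 1: add NA@99 -> ring=[99:NA]
Op 2: route key 29: smallest pos >= 29 is 99 -> NA
Op 3: add NB@17 -> ring=[17:NB,99:NA]
Op 4: route key 17: smallest pos >= 17 is 17 -> NB
Op 5: add NC@70 -> ring=[17:NB,70:NC,99:NA]
Op 6: add ND@67 -> ring=[17:NB,67:ND,70:NC,99:NA]
Op 7: remove NB -> ring=[67:ND,70:NC,99:NA]
Op 8: add NE@9 -> ring=[9:NE,67:ND,70:NC,99:NA]
Op 9: add NF@38 -> ring=[9:NE,38:NF,67:ND,70:NC,99:NA]
Op 10: remove NC -> ring=[9:NE,38:NF,67:ND,99:NA]
Op 11: add NG@63 -> ring=[9:NE,38:NF,63:NG,67:ND,99:NA]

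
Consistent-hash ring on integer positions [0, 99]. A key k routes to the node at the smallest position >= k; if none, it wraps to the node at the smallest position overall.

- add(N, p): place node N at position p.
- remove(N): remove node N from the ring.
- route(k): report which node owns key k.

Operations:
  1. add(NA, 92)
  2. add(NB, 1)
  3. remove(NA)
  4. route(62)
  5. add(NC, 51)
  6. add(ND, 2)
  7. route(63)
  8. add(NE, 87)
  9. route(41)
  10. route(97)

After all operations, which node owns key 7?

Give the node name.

Op 1: add NA@92 -> ring=[92:NA]
Op 2: add NB@1 -> ring=[1:NB,92:NA]
Op 3: remove NA -> ring=[1:NB]
Op 4: route key 62: none >= 62, wrap to smallest pos 1 -> NB
Op 5: add NC@51 -> ring=[1:NB,51:NC]
Op 6: add ND@2 -> ring=[1:NB,2:ND,51:NC]
Op 7: route key 63: none >= 63, wrap to smallest pos 1 -> NB
Op 8: add NE@87 -> ring=[1:NB,2:ND,51:NC,87:NE]
Op 9: route key 41: smallest pos >= 41 is 51 -> NC
Op 10: route key 97: none >= 97, wrap to smallest pos 1 -> NB
Final route key 7: smallest pos >= 7 is 51 -> NC

Answer: NC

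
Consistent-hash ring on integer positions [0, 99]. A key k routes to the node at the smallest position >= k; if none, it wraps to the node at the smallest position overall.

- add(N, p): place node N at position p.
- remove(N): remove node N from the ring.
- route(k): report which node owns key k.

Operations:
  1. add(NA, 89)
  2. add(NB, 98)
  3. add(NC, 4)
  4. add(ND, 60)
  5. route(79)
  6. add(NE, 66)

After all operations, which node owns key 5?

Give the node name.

Op 1: add NA@89 -> ring=[89:NA]
Op 2: add NB@98 -> ring=[89:NA,98:NB]
Op 3: add NC@4 -> ring=[4:NC,89:NA,98:NB]
Op 4: add ND@60 -> ring=[4:NC,60:ND,89:NA,98:NB]
Op 5: route key 79: smallest pos >= 79 is 89 -> NA
Op 6: add NE@66 -> ring=[4:NC,60:ND,66:NE,89:NA,98:NB]
Final route key 5: smallest pos >= 5 is 60 -> ND

Answer: ND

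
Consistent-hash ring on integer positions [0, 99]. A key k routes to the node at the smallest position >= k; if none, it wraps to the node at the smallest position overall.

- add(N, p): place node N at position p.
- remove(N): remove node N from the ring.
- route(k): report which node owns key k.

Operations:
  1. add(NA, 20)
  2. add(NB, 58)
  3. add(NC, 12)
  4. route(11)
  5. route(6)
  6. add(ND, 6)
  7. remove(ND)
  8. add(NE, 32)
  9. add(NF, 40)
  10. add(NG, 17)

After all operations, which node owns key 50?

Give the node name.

Answer: NB

Derivation:
Op 1: add NA@20 -> ring=[20:NA]
Op 2: add NB@58 -> ring=[20:NA,58:NB]
Op 3: add NC@12 -> ring=[12:NC,20:NA,58:NB]
Op 4: route key 11: smallest pos >= 11 is 12 -> NC
Op 5: route key 6: smallest pos >= 6 is 12 -> NC
Op 6: add ND@6 -> ring=[6:ND,12:NC,20:NA,58:NB]
Op 7: remove ND -> ring=[12:NC,20:NA,58:NB]
Op 8: add NE@32 -> ring=[12:NC,20:NA,32:NE,58:NB]
Op 9: add NF@40 -> ring=[12:NC,20:NA,32:NE,40:NF,58:NB]
Op 10: add NG@17 -> ring=[12:NC,17:NG,20:NA,32:NE,40:NF,58:NB]
Final route key 50: smallest pos >= 50 is 58 -> NB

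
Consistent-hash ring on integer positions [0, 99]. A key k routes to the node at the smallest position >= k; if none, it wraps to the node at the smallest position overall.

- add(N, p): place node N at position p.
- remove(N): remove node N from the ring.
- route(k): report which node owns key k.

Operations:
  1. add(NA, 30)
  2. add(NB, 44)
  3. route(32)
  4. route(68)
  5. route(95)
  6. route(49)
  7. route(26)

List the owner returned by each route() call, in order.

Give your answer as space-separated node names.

Op 1: add NA@30 -> ring=[30:NA]
Op 2: add NB@44 -> ring=[30:NA,44:NB]
Op 3: route key 32: smallest pos >= 32 is 44 -> NB
Op 4: route key 68: none >= 68, wrap to smallest pos 30 -> NA
Op 5: route key 95: none >= 95, wrap to smallest pos 30 -> NA
Op 6: route key 49: none >= 49, wrap to smallest pos 30 -> NA
Op 7: route key 26: smallest pos >= 26 is 30 -> NA

Answer: NB NA NA NA NA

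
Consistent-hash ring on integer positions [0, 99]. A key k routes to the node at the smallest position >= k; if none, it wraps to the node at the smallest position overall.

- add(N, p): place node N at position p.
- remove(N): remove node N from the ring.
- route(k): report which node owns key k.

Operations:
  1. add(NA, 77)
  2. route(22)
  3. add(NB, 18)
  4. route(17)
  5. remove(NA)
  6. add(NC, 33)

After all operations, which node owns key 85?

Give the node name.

Answer: NB

Derivation:
Op 1: add NA@77 -> ring=[77:NA]
Op 2: route key 22: smallest pos >= 22 is 77 -> NA
Op 3: add NB@18 -> ring=[18:NB,77:NA]
Op 4: route key 17: smallest pos >= 17 is 18 -> NB
Op 5: remove NA -> ring=[18:NB]
Op 6: add NC@33 -> ring=[18:NB,33:NC]
Final route key 85: none >= 85, wrap to smallest pos 18 -> NB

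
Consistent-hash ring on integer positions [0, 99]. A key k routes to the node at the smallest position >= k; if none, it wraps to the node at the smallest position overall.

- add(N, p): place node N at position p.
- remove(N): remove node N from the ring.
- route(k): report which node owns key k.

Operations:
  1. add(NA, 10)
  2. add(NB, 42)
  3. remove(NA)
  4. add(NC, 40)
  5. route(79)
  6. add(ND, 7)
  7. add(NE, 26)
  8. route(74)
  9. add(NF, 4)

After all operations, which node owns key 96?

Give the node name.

Op 1: add NA@10 -> ring=[10:NA]
Op 2: add NB@42 -> ring=[10:NA,42:NB]
Op 3: remove NA -> ring=[42:NB]
Op 4: add NC@40 -> ring=[40:NC,42:NB]
Op 5: route key 79: none >= 79, wrap to smallest pos 40 -> NC
Op 6: add ND@7 -> ring=[7:ND,40:NC,42:NB]
Op 7: add NE@26 -> ring=[7:ND,26:NE,40:NC,42:NB]
Op 8: route key 74: none >= 74, wrap to smallest pos 7 -> ND
Op 9: add NF@4 -> ring=[4:NF,7:ND,26:NE,40:NC,42:NB]
Final route key 96: none >= 96, wrap to smallest pos 4 -> NF

Answer: NF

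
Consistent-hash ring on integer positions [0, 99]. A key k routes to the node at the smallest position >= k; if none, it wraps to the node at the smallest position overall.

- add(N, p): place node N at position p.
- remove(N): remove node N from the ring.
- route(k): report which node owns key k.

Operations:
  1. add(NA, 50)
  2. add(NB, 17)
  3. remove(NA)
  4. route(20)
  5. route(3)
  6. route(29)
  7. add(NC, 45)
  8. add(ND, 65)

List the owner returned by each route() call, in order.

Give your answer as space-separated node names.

Op 1: add NA@50 -> ring=[50:NA]
Op 2: add NB@17 -> ring=[17:NB,50:NA]
Op 3: remove NA -> ring=[17:NB]
Op 4: route key 20: none >= 20, wrap to smallest pos 17 -> NB
Op 5: route key 3: smallest pos >= 3 is 17 -> NB
Op 6: route key 29: none >= 29, wrap to smallest pos 17 -> NB
Op 7: add NC@45 -> ring=[17:NB,45:NC]
Op 8: add ND@65 -> ring=[17:NB,45:NC,65:ND]

Answer: NB NB NB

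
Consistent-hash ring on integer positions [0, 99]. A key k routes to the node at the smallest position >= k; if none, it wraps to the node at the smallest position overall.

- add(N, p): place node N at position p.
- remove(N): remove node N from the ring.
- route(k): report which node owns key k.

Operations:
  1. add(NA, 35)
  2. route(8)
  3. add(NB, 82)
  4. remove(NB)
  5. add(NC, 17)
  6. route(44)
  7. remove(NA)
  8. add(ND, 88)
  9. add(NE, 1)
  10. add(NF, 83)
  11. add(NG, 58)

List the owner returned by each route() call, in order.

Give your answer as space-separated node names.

Answer: NA NC

Derivation:
Op 1: add NA@35 -> ring=[35:NA]
Op 2: route key 8: smallest pos >= 8 is 35 -> NA
Op 3: add NB@82 -> ring=[35:NA,82:NB]
Op 4: remove NB -> ring=[35:NA]
Op 5: add NC@17 -> ring=[17:NC,35:NA]
Op 6: route key 44: none >= 44, wrap to smallest pos 17 -> NC
Op 7: remove NA -> ring=[17:NC]
Op 8: add ND@88 -> ring=[17:NC,88:ND]
Op 9: add NE@1 -> ring=[1:NE,17:NC,88:ND]
Op 10: add NF@83 -> ring=[1:NE,17:NC,83:NF,88:ND]
Op 11: add NG@58 -> ring=[1:NE,17:NC,58:NG,83:NF,88:ND]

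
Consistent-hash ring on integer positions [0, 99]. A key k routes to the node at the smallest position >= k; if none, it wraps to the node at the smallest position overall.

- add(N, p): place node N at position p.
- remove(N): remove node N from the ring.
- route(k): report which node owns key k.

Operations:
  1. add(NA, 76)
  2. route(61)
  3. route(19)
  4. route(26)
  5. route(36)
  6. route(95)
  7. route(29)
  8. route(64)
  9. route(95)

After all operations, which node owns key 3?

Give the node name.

Op 1: add NA@76 -> ring=[76:NA]
Op 2: route key 61: smallest pos >= 61 is 76 -> NA
Op 3: route key 19: smallest pos >= 19 is 76 -> NA
Op 4: route key 26: smallest pos >= 26 is 76 -> NA
Op 5: route key 36: smallest pos >= 36 is 76 -> NA
Op 6: route key 95: none >= 95, wrap to smallest pos 76 -> NA
Op 7: route key 29: smallest pos >= 29 is 76 -> NA
Op 8: route key 64: smallest pos >= 64 is 76 -> NA
Op 9: route key 95: none >= 95, wrap to smallest pos 76 -> NA
Final route key 3: smallest pos >= 3 is 76 -> NA

Answer: NA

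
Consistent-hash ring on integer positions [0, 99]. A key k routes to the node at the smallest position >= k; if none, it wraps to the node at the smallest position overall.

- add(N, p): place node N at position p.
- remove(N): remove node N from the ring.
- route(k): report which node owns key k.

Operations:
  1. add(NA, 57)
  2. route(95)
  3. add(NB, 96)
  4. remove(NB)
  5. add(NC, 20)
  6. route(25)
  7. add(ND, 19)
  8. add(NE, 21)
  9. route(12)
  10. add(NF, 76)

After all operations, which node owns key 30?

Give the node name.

Op 1: add NA@57 -> ring=[57:NA]
Op 2: route key 95: none >= 95, wrap to smallest pos 57 -> NA
Op 3: add NB@96 -> ring=[57:NA,96:NB]
Op 4: remove NB -> ring=[57:NA]
Op 5: add NC@20 -> ring=[20:NC,57:NA]
Op 6: route key 25: smallest pos >= 25 is 57 -> NA
Op 7: add ND@19 -> ring=[19:ND,20:NC,57:NA]
Op 8: add NE@21 -> ring=[19:ND,20:NC,21:NE,57:NA]
Op 9: route key 12: smallest pos >= 12 is 19 -> ND
Op 10: add NF@76 -> ring=[19:ND,20:NC,21:NE,57:NA,76:NF]
Final route key 30: smallest pos >= 30 is 57 -> NA

Answer: NA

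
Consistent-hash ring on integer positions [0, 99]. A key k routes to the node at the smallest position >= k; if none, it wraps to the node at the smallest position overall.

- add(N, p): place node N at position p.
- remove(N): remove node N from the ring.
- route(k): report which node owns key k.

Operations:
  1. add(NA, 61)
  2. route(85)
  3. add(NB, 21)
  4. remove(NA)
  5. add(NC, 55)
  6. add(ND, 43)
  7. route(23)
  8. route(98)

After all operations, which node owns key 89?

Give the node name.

Answer: NB

Derivation:
Op 1: add NA@61 -> ring=[61:NA]
Op 2: route key 85: none >= 85, wrap to smallest pos 61 -> NA
Op 3: add NB@21 -> ring=[21:NB,61:NA]
Op 4: remove NA -> ring=[21:NB]
Op 5: add NC@55 -> ring=[21:NB,55:NC]
Op 6: add ND@43 -> ring=[21:NB,43:ND,55:NC]
Op 7: route key 23: smallest pos >= 23 is 43 -> ND
Op 8: route key 98: none >= 98, wrap to smallest pos 21 -> NB
Final route key 89: none >= 89, wrap to smallest pos 21 -> NB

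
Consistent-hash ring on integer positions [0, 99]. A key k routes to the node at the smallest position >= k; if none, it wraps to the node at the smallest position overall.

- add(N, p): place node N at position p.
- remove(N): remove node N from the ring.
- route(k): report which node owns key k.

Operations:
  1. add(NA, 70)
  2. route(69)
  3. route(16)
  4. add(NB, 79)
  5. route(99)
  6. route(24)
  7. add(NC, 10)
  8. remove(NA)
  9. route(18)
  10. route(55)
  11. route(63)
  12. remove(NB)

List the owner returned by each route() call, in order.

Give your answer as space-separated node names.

Op 1: add NA@70 -> ring=[70:NA]
Op 2: route key 69: smallest pos >= 69 is 70 -> NA
Op 3: route key 16: smallest pos >= 16 is 70 -> NA
Op 4: add NB@79 -> ring=[70:NA,79:NB]
Op 5: route key 99: none >= 99, wrap to smallest pos 70 -> NA
Op 6: route key 24: smallest pos >= 24 is 70 -> NA
Op 7: add NC@10 -> ring=[10:NC,70:NA,79:NB]
Op 8: remove NA -> ring=[10:NC,79:NB]
Op 9: route key 18: smallest pos >= 18 is 79 -> NB
Op 10: route key 55: smallest pos >= 55 is 79 -> NB
Op 11: route key 63: smallest pos >= 63 is 79 -> NB
Op 12: remove NB -> ring=[10:NC]

Answer: NA NA NA NA NB NB NB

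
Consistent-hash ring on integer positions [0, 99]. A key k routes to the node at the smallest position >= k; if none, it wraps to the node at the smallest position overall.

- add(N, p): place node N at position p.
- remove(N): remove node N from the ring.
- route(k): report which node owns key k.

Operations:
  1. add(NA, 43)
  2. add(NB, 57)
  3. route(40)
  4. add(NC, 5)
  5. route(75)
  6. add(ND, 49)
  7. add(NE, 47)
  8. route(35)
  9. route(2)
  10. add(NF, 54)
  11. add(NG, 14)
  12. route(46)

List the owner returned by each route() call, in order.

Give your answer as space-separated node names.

Op 1: add NA@43 -> ring=[43:NA]
Op 2: add NB@57 -> ring=[43:NA,57:NB]
Op 3: route key 40: smallest pos >= 40 is 43 -> NA
Op 4: add NC@5 -> ring=[5:NC,43:NA,57:NB]
Op 5: route key 75: none >= 75, wrap to smallest pos 5 -> NC
Op 6: add ND@49 -> ring=[5:NC,43:NA,49:ND,57:NB]
Op 7: add NE@47 -> ring=[5:NC,43:NA,47:NE,49:ND,57:NB]
Op 8: route key 35: smallest pos >= 35 is 43 -> NA
Op 9: route key 2: smallest pos >= 2 is 5 -> NC
Op 10: add NF@54 -> ring=[5:NC,43:NA,47:NE,49:ND,54:NF,57:NB]
Op 11: add NG@14 -> ring=[5:NC,14:NG,43:NA,47:NE,49:ND,54:NF,57:NB]
Op 12: route key 46: smallest pos >= 46 is 47 -> NE

Answer: NA NC NA NC NE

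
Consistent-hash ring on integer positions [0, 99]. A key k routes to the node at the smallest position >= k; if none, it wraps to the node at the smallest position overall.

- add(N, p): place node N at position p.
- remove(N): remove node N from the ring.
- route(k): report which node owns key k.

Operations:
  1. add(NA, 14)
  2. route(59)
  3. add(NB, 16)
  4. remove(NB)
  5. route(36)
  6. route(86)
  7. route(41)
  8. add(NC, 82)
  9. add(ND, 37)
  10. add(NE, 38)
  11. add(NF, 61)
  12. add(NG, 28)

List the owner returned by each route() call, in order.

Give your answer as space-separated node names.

Answer: NA NA NA NA

Derivation:
Op 1: add NA@14 -> ring=[14:NA]
Op 2: route key 59: none >= 59, wrap to smallest pos 14 -> NA
Op 3: add NB@16 -> ring=[14:NA,16:NB]
Op 4: remove NB -> ring=[14:NA]
Op 5: route key 36: none >= 36, wrap to smallest pos 14 -> NA
Op 6: route key 86: none >= 86, wrap to smallest pos 14 -> NA
Op 7: route key 41: none >= 41, wrap to smallest pos 14 -> NA
Op 8: add NC@82 -> ring=[14:NA,82:NC]
Op 9: add ND@37 -> ring=[14:NA,37:ND,82:NC]
Op 10: add NE@38 -> ring=[14:NA,37:ND,38:NE,82:NC]
Op 11: add NF@61 -> ring=[14:NA,37:ND,38:NE,61:NF,82:NC]
Op 12: add NG@28 -> ring=[14:NA,28:NG,37:ND,38:NE,61:NF,82:NC]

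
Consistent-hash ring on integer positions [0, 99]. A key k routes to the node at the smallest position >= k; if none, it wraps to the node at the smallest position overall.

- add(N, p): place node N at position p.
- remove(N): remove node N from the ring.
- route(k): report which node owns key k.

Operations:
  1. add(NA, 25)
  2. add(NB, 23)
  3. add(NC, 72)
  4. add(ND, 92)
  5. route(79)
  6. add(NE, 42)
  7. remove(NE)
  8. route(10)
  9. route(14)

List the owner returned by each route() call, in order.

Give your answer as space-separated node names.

Answer: ND NB NB

Derivation:
Op 1: add NA@25 -> ring=[25:NA]
Op 2: add NB@23 -> ring=[23:NB,25:NA]
Op 3: add NC@72 -> ring=[23:NB,25:NA,72:NC]
Op 4: add ND@92 -> ring=[23:NB,25:NA,72:NC,92:ND]
Op 5: route key 79: smallest pos >= 79 is 92 -> ND
Op 6: add NE@42 -> ring=[23:NB,25:NA,42:NE,72:NC,92:ND]
Op 7: remove NE -> ring=[23:NB,25:NA,72:NC,92:ND]
Op 8: route key 10: smallest pos >= 10 is 23 -> NB
Op 9: route key 14: smallest pos >= 14 is 23 -> NB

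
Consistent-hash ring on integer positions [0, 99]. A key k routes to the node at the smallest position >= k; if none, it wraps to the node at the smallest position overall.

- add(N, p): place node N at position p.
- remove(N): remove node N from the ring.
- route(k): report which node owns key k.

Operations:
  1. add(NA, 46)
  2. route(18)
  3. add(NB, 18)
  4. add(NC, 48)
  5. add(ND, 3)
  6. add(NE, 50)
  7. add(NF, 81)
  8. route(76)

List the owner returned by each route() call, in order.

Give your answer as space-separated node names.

Op 1: add NA@46 -> ring=[46:NA]
Op 2: route key 18: smallest pos >= 18 is 46 -> NA
Op 3: add NB@18 -> ring=[18:NB,46:NA]
Op 4: add NC@48 -> ring=[18:NB,46:NA,48:NC]
Op 5: add ND@3 -> ring=[3:ND,18:NB,46:NA,48:NC]
Op 6: add NE@50 -> ring=[3:ND,18:NB,46:NA,48:NC,50:NE]
Op 7: add NF@81 -> ring=[3:ND,18:NB,46:NA,48:NC,50:NE,81:NF]
Op 8: route key 76: smallest pos >= 76 is 81 -> NF

Answer: NA NF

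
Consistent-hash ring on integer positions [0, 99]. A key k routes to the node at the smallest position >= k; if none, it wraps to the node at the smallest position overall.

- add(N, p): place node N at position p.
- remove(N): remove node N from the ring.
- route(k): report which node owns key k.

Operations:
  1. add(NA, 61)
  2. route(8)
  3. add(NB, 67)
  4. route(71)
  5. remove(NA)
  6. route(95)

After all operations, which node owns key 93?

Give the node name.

Answer: NB

Derivation:
Op 1: add NA@61 -> ring=[61:NA]
Op 2: route key 8: smallest pos >= 8 is 61 -> NA
Op 3: add NB@67 -> ring=[61:NA,67:NB]
Op 4: route key 71: none >= 71, wrap to smallest pos 61 -> NA
Op 5: remove NA -> ring=[67:NB]
Op 6: route key 95: none >= 95, wrap to smallest pos 67 -> NB
Final route key 93: none >= 93, wrap to smallest pos 67 -> NB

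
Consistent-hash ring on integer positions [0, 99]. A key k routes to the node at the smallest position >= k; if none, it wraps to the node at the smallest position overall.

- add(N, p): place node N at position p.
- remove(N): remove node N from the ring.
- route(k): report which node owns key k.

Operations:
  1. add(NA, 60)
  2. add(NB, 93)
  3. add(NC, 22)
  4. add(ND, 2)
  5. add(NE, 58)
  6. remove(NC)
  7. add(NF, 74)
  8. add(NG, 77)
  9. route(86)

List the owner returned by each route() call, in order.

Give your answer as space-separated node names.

Op 1: add NA@60 -> ring=[60:NA]
Op 2: add NB@93 -> ring=[60:NA,93:NB]
Op 3: add NC@22 -> ring=[22:NC,60:NA,93:NB]
Op 4: add ND@2 -> ring=[2:ND,22:NC,60:NA,93:NB]
Op 5: add NE@58 -> ring=[2:ND,22:NC,58:NE,60:NA,93:NB]
Op 6: remove NC -> ring=[2:ND,58:NE,60:NA,93:NB]
Op 7: add NF@74 -> ring=[2:ND,58:NE,60:NA,74:NF,93:NB]
Op 8: add NG@77 -> ring=[2:ND,58:NE,60:NA,74:NF,77:NG,93:NB]
Op 9: route key 86: smallest pos >= 86 is 93 -> NB

Answer: NB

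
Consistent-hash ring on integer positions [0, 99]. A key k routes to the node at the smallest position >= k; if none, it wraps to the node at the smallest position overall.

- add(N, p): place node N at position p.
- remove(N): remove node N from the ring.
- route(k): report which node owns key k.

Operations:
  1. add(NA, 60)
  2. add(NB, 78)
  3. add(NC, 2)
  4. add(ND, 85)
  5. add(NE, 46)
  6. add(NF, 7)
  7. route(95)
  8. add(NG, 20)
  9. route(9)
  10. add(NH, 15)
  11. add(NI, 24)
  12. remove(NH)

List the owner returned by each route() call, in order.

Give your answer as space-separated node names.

Op 1: add NA@60 -> ring=[60:NA]
Op 2: add NB@78 -> ring=[60:NA,78:NB]
Op 3: add NC@2 -> ring=[2:NC,60:NA,78:NB]
Op 4: add ND@85 -> ring=[2:NC,60:NA,78:NB,85:ND]
Op 5: add NE@46 -> ring=[2:NC,46:NE,60:NA,78:NB,85:ND]
Op 6: add NF@7 -> ring=[2:NC,7:NF,46:NE,60:NA,78:NB,85:ND]
Op 7: route key 95: none >= 95, wrap to smallest pos 2 -> NC
Op 8: add NG@20 -> ring=[2:NC,7:NF,20:NG,46:NE,60:NA,78:NB,85:ND]
Op 9: route key 9: smallest pos >= 9 is 20 -> NG
Op 10: add NH@15 -> ring=[2:NC,7:NF,15:NH,20:NG,46:NE,60:NA,78:NB,85:ND]
Op 11: add NI@24 -> ring=[2:NC,7:NF,15:NH,20:NG,24:NI,46:NE,60:NA,78:NB,85:ND]
Op 12: remove NH -> ring=[2:NC,7:NF,20:NG,24:NI,46:NE,60:NA,78:NB,85:ND]

Answer: NC NG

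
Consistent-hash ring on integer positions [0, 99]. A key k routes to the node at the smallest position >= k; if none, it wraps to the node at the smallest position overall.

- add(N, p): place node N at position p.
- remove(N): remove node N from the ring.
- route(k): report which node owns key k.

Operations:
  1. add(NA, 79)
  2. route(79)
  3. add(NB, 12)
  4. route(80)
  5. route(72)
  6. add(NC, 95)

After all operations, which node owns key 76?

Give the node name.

Op 1: add NA@79 -> ring=[79:NA]
Op 2: route key 79: smallest pos >= 79 is 79 -> NA
Op 3: add NB@12 -> ring=[12:NB,79:NA]
Op 4: route key 80: none >= 80, wrap to smallest pos 12 -> NB
Op 5: route key 72: smallest pos >= 72 is 79 -> NA
Op 6: add NC@95 -> ring=[12:NB,79:NA,95:NC]
Final route key 76: smallest pos >= 76 is 79 -> NA

Answer: NA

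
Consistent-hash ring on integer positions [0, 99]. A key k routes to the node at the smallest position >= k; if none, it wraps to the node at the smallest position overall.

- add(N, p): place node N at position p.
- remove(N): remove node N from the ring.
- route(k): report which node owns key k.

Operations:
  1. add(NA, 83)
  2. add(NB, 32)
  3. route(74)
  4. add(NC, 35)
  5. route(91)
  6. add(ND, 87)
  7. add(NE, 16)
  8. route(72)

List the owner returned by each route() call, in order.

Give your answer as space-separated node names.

Op 1: add NA@83 -> ring=[83:NA]
Op 2: add NB@32 -> ring=[32:NB,83:NA]
Op 3: route key 74: smallest pos >= 74 is 83 -> NA
Op 4: add NC@35 -> ring=[32:NB,35:NC,83:NA]
Op 5: route key 91: none >= 91, wrap to smallest pos 32 -> NB
Op 6: add ND@87 -> ring=[32:NB,35:NC,83:NA,87:ND]
Op 7: add NE@16 -> ring=[16:NE,32:NB,35:NC,83:NA,87:ND]
Op 8: route key 72: smallest pos >= 72 is 83 -> NA

Answer: NA NB NA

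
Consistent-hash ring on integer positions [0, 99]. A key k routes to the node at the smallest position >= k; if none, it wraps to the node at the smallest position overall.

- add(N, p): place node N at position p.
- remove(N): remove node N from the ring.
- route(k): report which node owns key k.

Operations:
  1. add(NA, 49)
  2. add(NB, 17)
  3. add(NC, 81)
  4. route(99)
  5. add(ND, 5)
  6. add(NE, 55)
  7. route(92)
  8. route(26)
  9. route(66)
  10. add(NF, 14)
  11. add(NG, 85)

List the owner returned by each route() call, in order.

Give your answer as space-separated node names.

Answer: NB ND NA NC

Derivation:
Op 1: add NA@49 -> ring=[49:NA]
Op 2: add NB@17 -> ring=[17:NB,49:NA]
Op 3: add NC@81 -> ring=[17:NB,49:NA,81:NC]
Op 4: route key 99: none >= 99, wrap to smallest pos 17 -> NB
Op 5: add ND@5 -> ring=[5:ND,17:NB,49:NA,81:NC]
Op 6: add NE@55 -> ring=[5:ND,17:NB,49:NA,55:NE,81:NC]
Op 7: route key 92: none >= 92, wrap to smallest pos 5 -> ND
Op 8: route key 26: smallest pos >= 26 is 49 -> NA
Op 9: route key 66: smallest pos >= 66 is 81 -> NC
Op 10: add NF@14 -> ring=[5:ND,14:NF,17:NB,49:NA,55:NE,81:NC]
Op 11: add NG@85 -> ring=[5:ND,14:NF,17:NB,49:NA,55:NE,81:NC,85:NG]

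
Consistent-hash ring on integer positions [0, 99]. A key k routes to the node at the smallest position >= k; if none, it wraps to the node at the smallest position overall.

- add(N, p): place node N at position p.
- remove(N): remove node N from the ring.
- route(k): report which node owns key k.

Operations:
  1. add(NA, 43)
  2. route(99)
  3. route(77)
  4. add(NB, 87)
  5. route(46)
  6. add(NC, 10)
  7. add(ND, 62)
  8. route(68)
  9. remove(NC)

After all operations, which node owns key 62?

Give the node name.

Answer: ND

Derivation:
Op 1: add NA@43 -> ring=[43:NA]
Op 2: route key 99: none >= 99, wrap to smallest pos 43 -> NA
Op 3: route key 77: none >= 77, wrap to smallest pos 43 -> NA
Op 4: add NB@87 -> ring=[43:NA,87:NB]
Op 5: route key 46: smallest pos >= 46 is 87 -> NB
Op 6: add NC@10 -> ring=[10:NC,43:NA,87:NB]
Op 7: add ND@62 -> ring=[10:NC,43:NA,62:ND,87:NB]
Op 8: route key 68: smallest pos >= 68 is 87 -> NB
Op 9: remove NC -> ring=[43:NA,62:ND,87:NB]
Final route key 62: smallest pos >= 62 is 62 -> ND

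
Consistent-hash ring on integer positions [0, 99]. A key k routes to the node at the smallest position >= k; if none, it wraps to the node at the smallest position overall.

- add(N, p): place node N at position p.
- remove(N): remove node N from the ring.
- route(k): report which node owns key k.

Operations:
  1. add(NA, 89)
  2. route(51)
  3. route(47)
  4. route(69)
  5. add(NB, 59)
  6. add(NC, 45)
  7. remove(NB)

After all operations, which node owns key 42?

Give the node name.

Answer: NC

Derivation:
Op 1: add NA@89 -> ring=[89:NA]
Op 2: route key 51: smallest pos >= 51 is 89 -> NA
Op 3: route key 47: smallest pos >= 47 is 89 -> NA
Op 4: route key 69: smallest pos >= 69 is 89 -> NA
Op 5: add NB@59 -> ring=[59:NB,89:NA]
Op 6: add NC@45 -> ring=[45:NC,59:NB,89:NA]
Op 7: remove NB -> ring=[45:NC,89:NA]
Final route key 42: smallest pos >= 42 is 45 -> NC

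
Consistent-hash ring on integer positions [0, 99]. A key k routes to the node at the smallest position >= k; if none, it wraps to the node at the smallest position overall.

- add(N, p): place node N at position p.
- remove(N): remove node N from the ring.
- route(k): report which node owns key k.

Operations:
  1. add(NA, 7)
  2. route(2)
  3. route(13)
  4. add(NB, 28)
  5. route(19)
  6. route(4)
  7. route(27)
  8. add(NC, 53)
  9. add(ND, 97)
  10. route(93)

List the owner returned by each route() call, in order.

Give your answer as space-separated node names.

Answer: NA NA NB NA NB ND

Derivation:
Op 1: add NA@7 -> ring=[7:NA]
Op 2: route key 2: smallest pos >= 2 is 7 -> NA
Op 3: route key 13: none >= 13, wrap to smallest pos 7 -> NA
Op 4: add NB@28 -> ring=[7:NA,28:NB]
Op 5: route key 19: smallest pos >= 19 is 28 -> NB
Op 6: route key 4: smallest pos >= 4 is 7 -> NA
Op 7: route key 27: smallest pos >= 27 is 28 -> NB
Op 8: add NC@53 -> ring=[7:NA,28:NB,53:NC]
Op 9: add ND@97 -> ring=[7:NA,28:NB,53:NC,97:ND]
Op 10: route key 93: smallest pos >= 93 is 97 -> ND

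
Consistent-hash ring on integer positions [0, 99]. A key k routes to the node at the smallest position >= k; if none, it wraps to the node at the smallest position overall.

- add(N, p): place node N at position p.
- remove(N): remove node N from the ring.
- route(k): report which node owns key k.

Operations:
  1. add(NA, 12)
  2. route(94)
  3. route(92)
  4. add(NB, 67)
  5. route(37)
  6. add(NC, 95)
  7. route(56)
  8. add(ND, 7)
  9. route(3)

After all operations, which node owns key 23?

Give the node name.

Op 1: add NA@12 -> ring=[12:NA]
Op 2: route key 94: none >= 94, wrap to smallest pos 12 -> NA
Op 3: route key 92: none >= 92, wrap to smallest pos 12 -> NA
Op 4: add NB@67 -> ring=[12:NA,67:NB]
Op 5: route key 37: smallest pos >= 37 is 67 -> NB
Op 6: add NC@95 -> ring=[12:NA,67:NB,95:NC]
Op 7: route key 56: smallest pos >= 56 is 67 -> NB
Op 8: add ND@7 -> ring=[7:ND,12:NA,67:NB,95:NC]
Op 9: route key 3: smallest pos >= 3 is 7 -> ND
Final route key 23: smallest pos >= 23 is 67 -> NB

Answer: NB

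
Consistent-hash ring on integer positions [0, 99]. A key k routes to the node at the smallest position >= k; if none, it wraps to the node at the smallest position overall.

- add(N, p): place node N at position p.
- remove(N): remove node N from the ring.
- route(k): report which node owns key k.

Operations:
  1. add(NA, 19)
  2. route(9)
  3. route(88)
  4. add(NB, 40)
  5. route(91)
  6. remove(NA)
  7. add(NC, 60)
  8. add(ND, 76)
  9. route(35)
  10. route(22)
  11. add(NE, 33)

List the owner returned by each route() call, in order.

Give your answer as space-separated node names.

Answer: NA NA NA NB NB

Derivation:
Op 1: add NA@19 -> ring=[19:NA]
Op 2: route key 9: smallest pos >= 9 is 19 -> NA
Op 3: route key 88: none >= 88, wrap to smallest pos 19 -> NA
Op 4: add NB@40 -> ring=[19:NA,40:NB]
Op 5: route key 91: none >= 91, wrap to smallest pos 19 -> NA
Op 6: remove NA -> ring=[40:NB]
Op 7: add NC@60 -> ring=[40:NB,60:NC]
Op 8: add ND@76 -> ring=[40:NB,60:NC,76:ND]
Op 9: route key 35: smallest pos >= 35 is 40 -> NB
Op 10: route key 22: smallest pos >= 22 is 40 -> NB
Op 11: add NE@33 -> ring=[33:NE,40:NB,60:NC,76:ND]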